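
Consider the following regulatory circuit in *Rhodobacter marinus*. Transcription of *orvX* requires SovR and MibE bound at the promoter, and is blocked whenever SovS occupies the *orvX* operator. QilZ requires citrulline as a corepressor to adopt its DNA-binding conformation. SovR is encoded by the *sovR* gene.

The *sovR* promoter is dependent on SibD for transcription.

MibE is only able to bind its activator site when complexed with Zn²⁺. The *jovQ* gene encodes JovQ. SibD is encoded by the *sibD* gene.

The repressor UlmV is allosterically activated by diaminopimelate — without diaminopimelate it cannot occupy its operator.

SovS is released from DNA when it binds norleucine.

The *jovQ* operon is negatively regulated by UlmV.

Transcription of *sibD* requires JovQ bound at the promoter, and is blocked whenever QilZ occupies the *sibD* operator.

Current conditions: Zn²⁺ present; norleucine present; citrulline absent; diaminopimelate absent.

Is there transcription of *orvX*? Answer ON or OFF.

ON

Norleucine is present, so SovS is inactive.
Citrulline is absent, so QilZ is inactive.
Diaminopimelate is absent, so UlmV is inactive.
With no repressor bound, *jovQ* is transcribed.
So JovQ is produced and active.
No repressor is bound and JovQ is active, so *sibD* is transcribed.
So SibD is produced and active.
No repressor is bound and SibD is active, so *sovR* is transcribed.
So SovR is produced and active.
Zn²⁺ is present, so MibE is active.
No repressor is bound and SovR and MibE are active, so *orvX* is transcribed.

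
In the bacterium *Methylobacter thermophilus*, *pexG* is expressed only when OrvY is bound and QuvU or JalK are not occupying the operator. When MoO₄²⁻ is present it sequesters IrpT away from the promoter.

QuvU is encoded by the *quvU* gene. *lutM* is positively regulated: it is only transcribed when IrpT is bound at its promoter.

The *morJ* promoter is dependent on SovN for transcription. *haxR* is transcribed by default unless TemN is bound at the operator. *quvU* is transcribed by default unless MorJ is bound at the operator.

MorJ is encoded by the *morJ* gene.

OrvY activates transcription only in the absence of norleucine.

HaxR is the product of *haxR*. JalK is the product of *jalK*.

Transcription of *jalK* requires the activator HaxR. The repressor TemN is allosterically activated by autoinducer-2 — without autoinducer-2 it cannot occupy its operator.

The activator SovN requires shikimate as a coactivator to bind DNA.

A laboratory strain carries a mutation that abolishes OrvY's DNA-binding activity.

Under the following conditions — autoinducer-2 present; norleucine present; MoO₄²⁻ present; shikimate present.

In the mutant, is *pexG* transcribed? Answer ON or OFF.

OFF

OrvY is non-functional in this strain, so it has no effect.
Shikimate is present, so SovN is active.
No repressor is bound and SovN is active, so *morJ* is transcribed.
So MorJ is produced and active.
With repressor MorJ bound, *quvU* is not transcribed.
So QuvU is not produced.
Autoinducer-2 is present, so TemN is active.
With repressor TemN bound, *haxR* is not transcribed.
So HaxR is not produced.
Required activator HaxR is absent, so *jalK* is not transcribed.
So JalK is not produced.
Required activator OrvY is absent, so *pexG* is not transcribed.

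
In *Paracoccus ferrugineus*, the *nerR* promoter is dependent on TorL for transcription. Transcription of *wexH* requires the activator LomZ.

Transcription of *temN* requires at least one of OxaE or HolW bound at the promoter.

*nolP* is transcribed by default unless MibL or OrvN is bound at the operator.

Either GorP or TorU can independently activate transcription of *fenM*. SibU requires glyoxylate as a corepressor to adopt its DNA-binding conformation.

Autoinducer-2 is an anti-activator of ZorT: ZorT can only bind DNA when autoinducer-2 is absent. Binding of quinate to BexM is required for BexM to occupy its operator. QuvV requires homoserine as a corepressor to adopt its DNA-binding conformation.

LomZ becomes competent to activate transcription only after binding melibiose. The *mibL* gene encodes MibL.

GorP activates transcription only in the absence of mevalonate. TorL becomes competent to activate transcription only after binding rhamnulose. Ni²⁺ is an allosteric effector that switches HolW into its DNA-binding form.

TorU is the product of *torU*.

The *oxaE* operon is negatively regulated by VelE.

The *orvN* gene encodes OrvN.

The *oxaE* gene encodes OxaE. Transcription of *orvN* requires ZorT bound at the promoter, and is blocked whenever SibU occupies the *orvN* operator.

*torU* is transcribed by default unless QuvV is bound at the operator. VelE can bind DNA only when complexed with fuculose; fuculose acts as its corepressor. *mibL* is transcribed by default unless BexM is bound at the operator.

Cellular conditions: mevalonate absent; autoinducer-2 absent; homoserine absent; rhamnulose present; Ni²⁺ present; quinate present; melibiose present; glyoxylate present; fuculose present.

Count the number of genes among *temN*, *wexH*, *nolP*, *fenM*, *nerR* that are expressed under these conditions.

Fuculose is present, so VelE is active.
With repressor VelE bound, *oxaE* is not transcribed.
So OxaE is not produced.
Ni²⁺ is present, so HolW is active.
Activator HolW is present, so *temN* is transcribed.
→ *temN* is ON.
Melibiose is present, so LomZ is active.
No repressor is bound and LomZ is active, so *wexH* is transcribed.
→ *wexH* is ON.
Quinate is present, so BexM is active.
With repressor BexM bound, *mibL* is not transcribed.
So MibL is not produced.
Glyoxylate is present, so SibU is active.
Autoinducer-2 is absent, so ZorT is active.
With repressor SibU bound, *orvN* is not transcribed.
So OrvN is not produced.
With no repressor bound, *nolP* is transcribed.
→ *nolP* is ON.
Mevalonate is absent, so GorP is active.
Homoserine is absent, so QuvV is inactive.
With no repressor bound, *torU* is transcribed.
So TorU is produced and active.
Activator GorP is present, so *fenM* is transcribed.
→ *fenM* is ON.
Rhamnulose is present, so TorL is active.
No repressor is bound and TorL is active, so *nerR* is transcribed.
→ *nerR* is ON.
5 of the 5 genes are transcribed.

5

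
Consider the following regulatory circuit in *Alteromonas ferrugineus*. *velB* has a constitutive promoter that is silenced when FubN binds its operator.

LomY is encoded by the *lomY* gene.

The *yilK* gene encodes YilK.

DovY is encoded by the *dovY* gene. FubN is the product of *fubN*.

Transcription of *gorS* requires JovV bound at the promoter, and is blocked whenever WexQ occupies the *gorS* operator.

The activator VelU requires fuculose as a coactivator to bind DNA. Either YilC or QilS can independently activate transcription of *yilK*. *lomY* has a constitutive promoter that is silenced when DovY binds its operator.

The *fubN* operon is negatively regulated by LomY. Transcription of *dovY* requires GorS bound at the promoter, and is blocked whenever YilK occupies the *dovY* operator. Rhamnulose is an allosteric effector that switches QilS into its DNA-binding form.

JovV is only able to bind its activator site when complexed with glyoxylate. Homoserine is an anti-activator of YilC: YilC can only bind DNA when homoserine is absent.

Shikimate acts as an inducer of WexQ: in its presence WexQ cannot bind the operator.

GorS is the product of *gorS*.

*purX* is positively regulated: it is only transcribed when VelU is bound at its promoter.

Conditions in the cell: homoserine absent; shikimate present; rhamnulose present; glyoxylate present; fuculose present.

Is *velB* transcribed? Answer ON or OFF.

ON

Homoserine is absent, so YilC is active.
Rhamnulose is present, so QilS is active.
Activator YilC is present, so *yilK* is transcribed.
So YilK is produced and active.
Shikimate is present, so WexQ is inactive.
Glyoxylate is present, so JovV is active.
No repressor is bound and JovV is active, so *gorS* is transcribed.
So GorS is produced and active.
With repressor YilK bound, *dovY* is not transcribed.
So DovY is not produced.
With no repressor bound, *lomY* is transcribed.
So LomY is produced and active.
With repressor LomY bound, *fubN* is not transcribed.
So FubN is not produced.
With no repressor bound, *velB* is transcribed.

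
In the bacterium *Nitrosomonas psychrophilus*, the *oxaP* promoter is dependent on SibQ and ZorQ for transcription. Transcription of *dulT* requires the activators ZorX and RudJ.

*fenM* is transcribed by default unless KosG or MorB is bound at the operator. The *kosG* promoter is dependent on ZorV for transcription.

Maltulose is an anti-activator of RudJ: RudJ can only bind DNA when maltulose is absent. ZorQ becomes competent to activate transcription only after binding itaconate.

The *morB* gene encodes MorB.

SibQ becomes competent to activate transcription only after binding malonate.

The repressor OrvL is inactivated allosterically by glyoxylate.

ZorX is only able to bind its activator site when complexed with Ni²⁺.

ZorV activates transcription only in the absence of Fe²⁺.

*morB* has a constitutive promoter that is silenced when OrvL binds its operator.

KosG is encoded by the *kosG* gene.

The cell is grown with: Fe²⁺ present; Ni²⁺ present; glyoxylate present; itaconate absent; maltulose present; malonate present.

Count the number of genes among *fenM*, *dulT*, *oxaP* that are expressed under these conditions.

Fe²⁺ is present, so ZorV is inactive.
Required activator ZorV is absent, so *kosG* is not transcribed.
So KosG is not produced.
Glyoxylate is present, so OrvL is inactive.
With no repressor bound, *morB* is transcribed.
So MorB is produced and active.
With repressor MorB bound, *fenM* is not transcribed.
→ *fenM* is OFF.
Ni²⁺ is present, so ZorX is active.
Maltulose is present, so RudJ is inactive.
Required activator RudJ is absent, so *dulT* is not transcribed.
→ *dulT* is OFF.
Malonate is present, so SibQ is active.
Itaconate is absent, so ZorQ is inactive.
Required activator ZorQ is absent, so *oxaP* is not transcribed.
→ *oxaP* is OFF.
0 of the 3 genes are transcribed.

0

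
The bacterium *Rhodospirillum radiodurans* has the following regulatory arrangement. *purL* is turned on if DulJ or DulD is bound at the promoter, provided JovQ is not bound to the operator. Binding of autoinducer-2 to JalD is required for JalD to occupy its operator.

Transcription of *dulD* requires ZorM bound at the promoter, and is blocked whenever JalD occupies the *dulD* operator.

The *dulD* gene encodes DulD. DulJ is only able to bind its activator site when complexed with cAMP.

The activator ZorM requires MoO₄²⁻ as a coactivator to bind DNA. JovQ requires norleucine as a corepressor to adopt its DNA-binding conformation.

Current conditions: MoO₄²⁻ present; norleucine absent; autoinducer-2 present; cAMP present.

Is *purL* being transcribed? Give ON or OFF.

ON

cAMP is present, so DulJ is active.
Norleucine is absent, so JovQ is inactive.
Autoinducer-2 is present, so JalD is active.
MoO₄²⁻ is present, so ZorM is active.
With repressor JalD bound, *dulD* is not transcribed.
So DulD is not produced.
Activator DulJ is present, so *purL* is transcribed.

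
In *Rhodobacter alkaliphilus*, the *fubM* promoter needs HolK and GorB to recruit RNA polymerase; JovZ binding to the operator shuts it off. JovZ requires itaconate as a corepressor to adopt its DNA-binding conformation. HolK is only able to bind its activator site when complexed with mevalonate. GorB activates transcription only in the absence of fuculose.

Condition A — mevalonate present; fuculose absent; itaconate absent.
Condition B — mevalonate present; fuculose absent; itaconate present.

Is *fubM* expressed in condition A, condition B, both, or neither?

A only

Condition A:
Mevalonate is present, so HolK is active.
Fuculose is absent, so GorB is active.
Itaconate is absent, so JovZ is inactive.
No repressor is bound and HolK and GorB are active, so *fubM* is transcribed.
→ *fubM* is ON in A.
Condition B:
Mevalonate is present, so HolK is active.
Fuculose is absent, so GorB is active.
Itaconate is present, so JovZ is active.
With repressor JovZ bound, *fubM* is not transcribed.
→ *fubM* is OFF in B.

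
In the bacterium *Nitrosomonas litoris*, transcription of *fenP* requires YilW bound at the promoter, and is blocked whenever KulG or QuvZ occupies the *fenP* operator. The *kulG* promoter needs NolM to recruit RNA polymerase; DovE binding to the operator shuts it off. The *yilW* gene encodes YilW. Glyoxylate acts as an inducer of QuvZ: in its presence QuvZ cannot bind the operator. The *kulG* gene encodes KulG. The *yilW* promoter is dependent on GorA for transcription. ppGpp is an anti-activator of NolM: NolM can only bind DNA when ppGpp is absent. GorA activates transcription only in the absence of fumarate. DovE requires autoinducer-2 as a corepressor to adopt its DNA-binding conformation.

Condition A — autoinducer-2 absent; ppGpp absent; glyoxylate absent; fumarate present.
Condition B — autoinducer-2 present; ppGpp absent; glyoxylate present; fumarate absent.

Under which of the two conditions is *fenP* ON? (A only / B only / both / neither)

Condition A:
Autoinducer-2 is absent, so DovE is inactive.
ppGpp is absent, so NolM is active.
No repressor is bound and NolM is active, so *kulG* is transcribed.
So KulG is produced and active.
Glyoxylate is absent, so QuvZ is active.
Fumarate is present, so GorA is inactive.
Required activator GorA is absent, so *yilW* is not transcribed.
So YilW is not produced.
With repressor KulG bound, *fenP* is not transcribed.
→ *fenP* is OFF in A.
Condition B:
Autoinducer-2 is present, so DovE is active.
ppGpp is absent, so NolM is active.
With repressor DovE bound, *kulG* is not transcribed.
So KulG is not produced.
Glyoxylate is present, so QuvZ is inactive.
Fumarate is absent, so GorA is active.
No repressor is bound and GorA is active, so *yilW* is transcribed.
So YilW is produced and active.
No repressor is bound and YilW is active, so *fenP* is transcribed.
→ *fenP* is ON in B.

B only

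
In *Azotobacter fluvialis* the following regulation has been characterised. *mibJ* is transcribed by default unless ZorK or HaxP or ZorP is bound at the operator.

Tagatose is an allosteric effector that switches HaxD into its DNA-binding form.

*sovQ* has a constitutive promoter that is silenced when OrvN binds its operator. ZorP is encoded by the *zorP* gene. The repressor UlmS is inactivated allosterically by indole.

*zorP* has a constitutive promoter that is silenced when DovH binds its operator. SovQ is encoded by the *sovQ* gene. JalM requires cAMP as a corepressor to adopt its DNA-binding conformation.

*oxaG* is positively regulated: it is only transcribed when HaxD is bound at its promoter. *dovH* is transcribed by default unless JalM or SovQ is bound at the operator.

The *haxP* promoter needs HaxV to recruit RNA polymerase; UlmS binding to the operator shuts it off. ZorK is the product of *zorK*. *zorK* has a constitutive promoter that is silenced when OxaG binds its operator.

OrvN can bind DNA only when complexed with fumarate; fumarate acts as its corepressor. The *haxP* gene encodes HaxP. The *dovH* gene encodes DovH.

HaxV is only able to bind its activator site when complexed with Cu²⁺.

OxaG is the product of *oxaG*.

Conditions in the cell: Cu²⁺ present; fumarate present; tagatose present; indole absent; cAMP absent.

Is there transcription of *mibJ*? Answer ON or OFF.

Tagatose is present, so HaxD is active.
No repressor is bound and HaxD is active, so *oxaG* is transcribed.
So OxaG is produced and active.
With repressor OxaG bound, *zorK* is not transcribed.
So ZorK is not produced.
Indole is absent, so UlmS is active.
Cu²⁺ is present, so HaxV is active.
With repressor UlmS bound, *haxP* is not transcribed.
So HaxP is not produced.
cAMP is absent, so JalM is inactive.
Fumarate is present, so OrvN is active.
With repressor OrvN bound, *sovQ* is not transcribed.
So SovQ is not produced.
With no repressor bound, *dovH* is transcribed.
So DovH is produced and active.
With repressor DovH bound, *zorP* is not transcribed.
So ZorP is not produced.
With no repressor bound, *mibJ* is transcribed.

ON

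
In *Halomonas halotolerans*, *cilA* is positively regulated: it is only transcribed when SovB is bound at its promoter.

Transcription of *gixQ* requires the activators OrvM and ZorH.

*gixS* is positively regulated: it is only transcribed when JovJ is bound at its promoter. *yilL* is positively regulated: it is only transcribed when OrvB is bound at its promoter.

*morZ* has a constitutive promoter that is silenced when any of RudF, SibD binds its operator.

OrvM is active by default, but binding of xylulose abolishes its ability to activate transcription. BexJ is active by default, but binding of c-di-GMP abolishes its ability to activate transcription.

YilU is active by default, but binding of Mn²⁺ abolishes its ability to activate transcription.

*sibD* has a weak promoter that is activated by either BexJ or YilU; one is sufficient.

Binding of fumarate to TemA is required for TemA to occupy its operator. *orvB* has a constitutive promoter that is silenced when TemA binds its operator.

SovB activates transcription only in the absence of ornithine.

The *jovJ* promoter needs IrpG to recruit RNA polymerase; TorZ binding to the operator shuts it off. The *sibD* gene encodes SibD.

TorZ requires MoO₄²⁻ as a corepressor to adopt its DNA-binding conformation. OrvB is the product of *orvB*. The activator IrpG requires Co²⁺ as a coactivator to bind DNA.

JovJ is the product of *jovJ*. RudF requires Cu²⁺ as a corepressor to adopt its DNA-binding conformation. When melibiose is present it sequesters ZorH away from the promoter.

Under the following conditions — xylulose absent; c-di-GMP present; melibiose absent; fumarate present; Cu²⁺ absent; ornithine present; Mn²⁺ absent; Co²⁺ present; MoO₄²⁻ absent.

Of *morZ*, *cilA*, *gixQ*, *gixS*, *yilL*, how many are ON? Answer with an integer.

2

Cu²⁺ is absent, so RudF is inactive.
c-di-GMP is present, so BexJ is inactive.
Mn²⁺ is absent, so YilU is active.
Activator YilU is present, so *sibD* is transcribed.
So SibD is produced and active.
With repressor SibD bound, *morZ* is not transcribed.
→ *morZ* is OFF.
Ornithine is present, so SovB is inactive.
Required activator SovB is absent, so *cilA* is not transcribed.
→ *cilA* is OFF.
Xylulose is absent, so OrvM is active.
Melibiose is absent, so ZorH is active.
No repressor is bound and OrvM and ZorH are active, so *gixQ* is transcribed.
→ *gixQ* is ON.
Co²⁺ is present, so IrpG is active.
MoO₄²⁻ is absent, so TorZ is inactive.
No repressor is bound and IrpG is active, so *jovJ* is transcribed.
So JovJ is produced and active.
No repressor is bound and JovJ is active, so *gixS* is transcribed.
→ *gixS* is ON.
Fumarate is present, so TemA is active.
With repressor TemA bound, *orvB* is not transcribed.
So OrvB is not produced.
Required activator OrvB is absent, so *yilL* is not transcribed.
→ *yilL* is OFF.
2 of the 5 genes are transcribed.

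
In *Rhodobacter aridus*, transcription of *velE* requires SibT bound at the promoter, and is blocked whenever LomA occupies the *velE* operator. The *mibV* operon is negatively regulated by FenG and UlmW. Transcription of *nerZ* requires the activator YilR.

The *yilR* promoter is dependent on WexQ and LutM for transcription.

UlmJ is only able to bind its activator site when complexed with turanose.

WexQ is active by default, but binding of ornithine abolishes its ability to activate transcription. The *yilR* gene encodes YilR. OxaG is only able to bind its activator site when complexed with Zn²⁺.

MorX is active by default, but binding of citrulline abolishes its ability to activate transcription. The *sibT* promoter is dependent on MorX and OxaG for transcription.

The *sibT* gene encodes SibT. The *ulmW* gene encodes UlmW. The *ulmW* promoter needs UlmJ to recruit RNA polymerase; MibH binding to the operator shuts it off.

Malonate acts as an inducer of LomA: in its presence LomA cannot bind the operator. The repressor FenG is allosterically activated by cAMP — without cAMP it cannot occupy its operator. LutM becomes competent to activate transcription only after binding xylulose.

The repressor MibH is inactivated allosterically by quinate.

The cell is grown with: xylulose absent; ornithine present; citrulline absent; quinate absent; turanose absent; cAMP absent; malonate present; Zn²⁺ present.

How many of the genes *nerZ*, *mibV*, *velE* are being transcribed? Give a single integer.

2

Ornithine is present, so WexQ is inactive.
Xylulose is absent, so LutM is inactive.
Required activator WexQ is absent, so *yilR* is not transcribed.
So YilR is not produced.
Required activator YilR is absent, so *nerZ* is not transcribed.
→ *nerZ* is OFF.
cAMP is absent, so FenG is inactive.
Turanose is absent, so UlmJ is inactive.
Quinate is absent, so MibH is active.
With repressor MibH bound, *ulmW* is not transcribed.
So UlmW is not produced.
With no repressor bound, *mibV* is transcribed.
→ *mibV* is ON.
Malonate is present, so LomA is inactive.
Citrulline is absent, so MorX is active.
Zn²⁺ is present, so OxaG is active.
No repressor is bound and MorX and OxaG are active, so *sibT* is transcribed.
So SibT is produced and active.
No repressor is bound and SibT is active, so *velE* is transcribed.
→ *velE* is ON.
2 of the 3 genes are transcribed.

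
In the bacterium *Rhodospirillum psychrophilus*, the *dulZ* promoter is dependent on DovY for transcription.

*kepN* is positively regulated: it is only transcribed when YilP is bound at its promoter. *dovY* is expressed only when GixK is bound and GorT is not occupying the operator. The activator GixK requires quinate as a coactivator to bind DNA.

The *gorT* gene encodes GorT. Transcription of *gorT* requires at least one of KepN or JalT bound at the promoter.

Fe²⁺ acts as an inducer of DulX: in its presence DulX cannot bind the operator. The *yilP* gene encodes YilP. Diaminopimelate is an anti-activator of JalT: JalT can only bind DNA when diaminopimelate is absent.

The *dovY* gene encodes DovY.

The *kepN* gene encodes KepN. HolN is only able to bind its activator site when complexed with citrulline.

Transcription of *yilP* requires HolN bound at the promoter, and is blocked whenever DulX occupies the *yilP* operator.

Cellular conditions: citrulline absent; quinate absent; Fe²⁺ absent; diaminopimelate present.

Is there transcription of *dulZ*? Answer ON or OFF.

OFF

Citrulline is absent, so HolN is inactive.
Fe²⁺ is absent, so DulX is active.
With repressor DulX bound, *yilP* is not transcribed.
So YilP is not produced.
Required activator YilP is absent, so *kepN* is not transcribed.
So KepN is not produced.
Diaminopimelate is present, so JalT is inactive.
No activator is available at the *gorT* promoter, so *gorT* is not transcribed.
So GorT is not produced.
Quinate is absent, so GixK is inactive.
Required activator GixK is absent, so *dovY* is not transcribed.
So DovY is not produced.
Required activator DovY is absent, so *dulZ* is not transcribed.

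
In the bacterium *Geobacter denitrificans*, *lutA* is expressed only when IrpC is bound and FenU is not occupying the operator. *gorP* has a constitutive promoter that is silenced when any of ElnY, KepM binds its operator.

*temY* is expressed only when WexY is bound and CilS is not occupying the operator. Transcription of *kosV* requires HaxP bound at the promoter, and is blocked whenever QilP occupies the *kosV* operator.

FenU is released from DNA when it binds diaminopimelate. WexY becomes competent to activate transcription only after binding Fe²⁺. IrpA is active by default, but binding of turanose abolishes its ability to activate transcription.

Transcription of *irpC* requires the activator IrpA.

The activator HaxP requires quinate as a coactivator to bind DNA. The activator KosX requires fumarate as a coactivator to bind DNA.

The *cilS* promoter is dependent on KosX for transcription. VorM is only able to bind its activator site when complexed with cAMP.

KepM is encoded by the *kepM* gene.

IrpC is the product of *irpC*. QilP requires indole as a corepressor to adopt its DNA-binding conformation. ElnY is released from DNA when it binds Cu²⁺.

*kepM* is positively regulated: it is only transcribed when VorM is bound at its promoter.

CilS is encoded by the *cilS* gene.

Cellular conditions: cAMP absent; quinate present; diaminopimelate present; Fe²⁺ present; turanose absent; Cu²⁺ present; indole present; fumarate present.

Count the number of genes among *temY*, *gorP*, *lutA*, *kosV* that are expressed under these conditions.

Fe²⁺ is present, so WexY is active.
Fumarate is present, so KosX is active.
No repressor is bound and KosX is active, so *cilS* is transcribed.
So CilS is produced and active.
With repressor CilS bound, *temY* is not transcribed.
→ *temY* is OFF.
Cu²⁺ is present, so ElnY is inactive.
cAMP is absent, so VorM is inactive.
Required activator VorM is absent, so *kepM* is not transcribed.
So KepM is not produced.
With no repressor bound, *gorP* is transcribed.
→ *gorP* is ON.
Diaminopimelate is present, so FenU is inactive.
Turanose is absent, so IrpA is active.
No repressor is bound and IrpA is active, so *irpC* is transcribed.
So IrpC is produced and active.
No repressor is bound and IrpC is active, so *lutA* is transcribed.
→ *lutA* is ON.
Indole is present, so QilP is active.
Quinate is present, so HaxP is active.
With repressor QilP bound, *kosV* is not transcribed.
→ *kosV* is OFF.
2 of the 4 genes are transcribed.

2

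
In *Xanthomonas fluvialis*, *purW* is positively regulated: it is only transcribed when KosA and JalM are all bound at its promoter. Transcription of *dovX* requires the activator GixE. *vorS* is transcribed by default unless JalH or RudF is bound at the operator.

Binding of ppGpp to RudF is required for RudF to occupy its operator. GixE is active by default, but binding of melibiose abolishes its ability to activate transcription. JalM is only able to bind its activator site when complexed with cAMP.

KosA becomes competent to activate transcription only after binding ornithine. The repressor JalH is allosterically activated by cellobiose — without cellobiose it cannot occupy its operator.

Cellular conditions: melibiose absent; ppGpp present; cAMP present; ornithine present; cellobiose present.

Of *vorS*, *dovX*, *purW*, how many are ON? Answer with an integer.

2

Cellobiose is present, so JalH is active.
ppGpp is present, so RudF is active.
With repressor JalH bound, *vorS* is not transcribed.
→ *vorS* is OFF.
Melibiose is absent, so GixE is active.
No repressor is bound and GixE is active, so *dovX* is transcribed.
→ *dovX* is ON.
Ornithine is present, so KosA is active.
cAMP is present, so JalM is active.
No repressor is bound and KosA and JalM are active, so *purW* is transcribed.
→ *purW* is ON.
2 of the 3 genes are transcribed.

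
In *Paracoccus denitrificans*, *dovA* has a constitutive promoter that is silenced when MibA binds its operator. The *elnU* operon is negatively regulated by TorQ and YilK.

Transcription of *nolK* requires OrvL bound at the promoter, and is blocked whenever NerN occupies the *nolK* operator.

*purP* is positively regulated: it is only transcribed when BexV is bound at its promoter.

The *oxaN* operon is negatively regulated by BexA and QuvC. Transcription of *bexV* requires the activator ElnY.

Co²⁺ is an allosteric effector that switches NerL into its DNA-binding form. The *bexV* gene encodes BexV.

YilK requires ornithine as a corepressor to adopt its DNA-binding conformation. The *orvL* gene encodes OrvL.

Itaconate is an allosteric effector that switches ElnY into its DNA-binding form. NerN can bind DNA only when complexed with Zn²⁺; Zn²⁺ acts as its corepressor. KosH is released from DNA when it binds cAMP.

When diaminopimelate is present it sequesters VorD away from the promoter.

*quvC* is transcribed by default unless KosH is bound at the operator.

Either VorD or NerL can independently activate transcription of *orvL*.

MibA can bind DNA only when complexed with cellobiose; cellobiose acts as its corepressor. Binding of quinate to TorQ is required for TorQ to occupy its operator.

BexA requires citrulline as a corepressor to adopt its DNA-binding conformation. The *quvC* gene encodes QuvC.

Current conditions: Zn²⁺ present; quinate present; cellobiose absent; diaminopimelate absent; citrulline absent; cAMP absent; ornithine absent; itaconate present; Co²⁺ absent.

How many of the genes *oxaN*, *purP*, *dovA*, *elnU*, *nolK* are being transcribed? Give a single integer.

3

Citrulline is absent, so BexA is inactive.
cAMP is absent, so KosH is active.
With repressor KosH bound, *quvC* is not transcribed.
So QuvC is not produced.
With no repressor bound, *oxaN* is transcribed.
→ *oxaN* is ON.
Itaconate is present, so ElnY is active.
No repressor is bound and ElnY is active, so *bexV* is transcribed.
So BexV is produced and active.
No repressor is bound and BexV is active, so *purP* is transcribed.
→ *purP* is ON.
Cellobiose is absent, so MibA is inactive.
With no repressor bound, *dovA* is transcribed.
→ *dovA* is ON.
Quinate is present, so TorQ is active.
Ornithine is absent, so YilK is inactive.
With repressor TorQ bound, *elnU* is not transcribed.
→ *elnU* is OFF.
Diaminopimelate is absent, so VorD is active.
Co²⁺ is absent, so NerL is inactive.
Activator VorD is present, so *orvL* is transcribed.
So OrvL is produced and active.
Zn²⁺ is present, so NerN is active.
With repressor NerN bound, *nolK* is not transcribed.
→ *nolK* is OFF.
3 of the 5 genes are transcribed.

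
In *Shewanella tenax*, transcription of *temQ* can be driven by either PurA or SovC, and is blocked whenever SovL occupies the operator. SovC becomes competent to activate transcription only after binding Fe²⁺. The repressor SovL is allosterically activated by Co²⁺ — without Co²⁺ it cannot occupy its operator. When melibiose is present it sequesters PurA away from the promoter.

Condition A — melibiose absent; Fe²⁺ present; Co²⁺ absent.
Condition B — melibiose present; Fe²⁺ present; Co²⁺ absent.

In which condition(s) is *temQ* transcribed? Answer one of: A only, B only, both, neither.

both

Condition A:
Melibiose is absent, so PurA is active.
Fe²⁺ is present, so SovC is active.
Co²⁺ is absent, so SovL is inactive.
Activator PurA is present, so *temQ* is transcribed.
→ *temQ* is ON in A.
Condition B:
Melibiose is present, so PurA is inactive.
Fe²⁺ is present, so SovC is active.
Co²⁺ is absent, so SovL is inactive.
Activator SovC is present, so *temQ* is transcribed.
→ *temQ* is ON in B.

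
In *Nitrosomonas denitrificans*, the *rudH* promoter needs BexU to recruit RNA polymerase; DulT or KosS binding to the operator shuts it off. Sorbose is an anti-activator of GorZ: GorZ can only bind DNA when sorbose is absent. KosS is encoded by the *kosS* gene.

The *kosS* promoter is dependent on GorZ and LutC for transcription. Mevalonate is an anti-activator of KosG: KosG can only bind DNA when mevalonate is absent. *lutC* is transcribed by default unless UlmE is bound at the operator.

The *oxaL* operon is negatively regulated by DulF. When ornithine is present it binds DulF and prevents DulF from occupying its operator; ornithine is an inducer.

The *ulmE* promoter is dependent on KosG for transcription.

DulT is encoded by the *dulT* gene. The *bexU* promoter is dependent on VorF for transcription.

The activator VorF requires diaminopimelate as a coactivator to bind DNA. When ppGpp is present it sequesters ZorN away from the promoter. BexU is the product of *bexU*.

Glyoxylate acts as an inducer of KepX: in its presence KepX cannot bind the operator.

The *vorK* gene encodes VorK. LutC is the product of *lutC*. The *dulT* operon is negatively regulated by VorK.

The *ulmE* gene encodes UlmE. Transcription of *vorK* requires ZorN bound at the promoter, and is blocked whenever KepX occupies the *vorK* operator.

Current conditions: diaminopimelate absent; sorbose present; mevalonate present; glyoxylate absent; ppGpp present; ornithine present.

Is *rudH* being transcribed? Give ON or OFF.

Glyoxylate is absent, so KepX is active.
ppGpp is present, so ZorN is inactive.
With repressor KepX bound, *vorK* is not transcribed.
So VorK is not produced.
With no repressor bound, *dulT* is transcribed.
So DulT is produced and active.
Diaminopimelate is absent, so VorF is inactive.
Required activator VorF is absent, so *bexU* is not transcribed.
So BexU is not produced.
Sorbose is present, so GorZ is inactive.
Mevalonate is present, so KosG is inactive.
Required activator KosG is absent, so *ulmE* is not transcribed.
So UlmE is not produced.
With no repressor bound, *lutC* is transcribed.
So LutC is produced and active.
Required activator GorZ is absent, so *kosS* is not transcribed.
So KosS is not produced.
With repressor DulT bound, *rudH* is not transcribed.

OFF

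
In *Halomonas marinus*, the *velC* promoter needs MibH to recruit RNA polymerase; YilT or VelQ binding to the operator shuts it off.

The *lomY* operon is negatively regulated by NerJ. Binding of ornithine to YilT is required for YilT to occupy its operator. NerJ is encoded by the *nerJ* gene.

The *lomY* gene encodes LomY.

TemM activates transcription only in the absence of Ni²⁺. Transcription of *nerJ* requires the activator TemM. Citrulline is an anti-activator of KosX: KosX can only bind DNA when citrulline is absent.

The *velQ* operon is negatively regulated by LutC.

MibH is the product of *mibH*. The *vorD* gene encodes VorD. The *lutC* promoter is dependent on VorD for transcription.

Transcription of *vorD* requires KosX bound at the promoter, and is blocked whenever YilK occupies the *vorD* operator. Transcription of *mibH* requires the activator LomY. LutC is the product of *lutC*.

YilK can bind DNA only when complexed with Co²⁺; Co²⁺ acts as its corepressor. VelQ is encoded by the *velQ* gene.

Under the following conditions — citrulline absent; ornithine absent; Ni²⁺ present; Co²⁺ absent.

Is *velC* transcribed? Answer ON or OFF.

Ornithine is absent, so YilT is inactive.
Ni²⁺ is present, so TemM is inactive.
Required activator TemM is absent, so *nerJ* is not transcribed.
So NerJ is not produced.
With no repressor bound, *lomY* is transcribed.
So LomY is produced and active.
No repressor is bound and LomY is active, so *mibH* is transcribed.
So MibH is produced and active.
Co²⁺ is absent, so YilK is inactive.
Citrulline is absent, so KosX is active.
No repressor is bound and KosX is active, so *vorD* is transcribed.
So VorD is produced and active.
No repressor is bound and VorD is active, so *lutC* is transcribed.
So LutC is produced and active.
With repressor LutC bound, *velQ* is not transcribed.
So VelQ is not produced.
No repressor is bound and MibH is active, so *velC* is transcribed.

ON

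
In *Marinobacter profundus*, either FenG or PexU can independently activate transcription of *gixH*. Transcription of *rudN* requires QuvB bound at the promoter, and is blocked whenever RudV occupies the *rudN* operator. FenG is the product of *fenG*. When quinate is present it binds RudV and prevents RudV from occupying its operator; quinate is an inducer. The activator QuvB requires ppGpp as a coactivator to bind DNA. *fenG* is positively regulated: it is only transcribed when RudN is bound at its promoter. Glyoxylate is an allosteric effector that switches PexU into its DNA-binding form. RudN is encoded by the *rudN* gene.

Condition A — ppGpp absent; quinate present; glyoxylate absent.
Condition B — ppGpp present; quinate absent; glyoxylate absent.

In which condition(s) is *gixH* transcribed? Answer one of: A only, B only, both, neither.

neither

Condition A:
ppGpp is absent, so QuvB is inactive.
Quinate is present, so RudV is inactive.
Required activator QuvB is absent, so *rudN* is not transcribed.
So RudN is not produced.
Required activator RudN is absent, so *fenG* is not transcribed.
So FenG is not produced.
Glyoxylate is absent, so PexU is inactive.
No activator is available at the *gixH* promoter, so *gixH* is not transcribed.
→ *gixH* is OFF in A.
Condition B:
ppGpp is present, so QuvB is active.
Quinate is absent, so RudV is active.
With repressor RudV bound, *rudN* is not transcribed.
So RudN is not produced.
Required activator RudN is absent, so *fenG* is not transcribed.
So FenG is not produced.
Glyoxylate is absent, so PexU is inactive.
No activator is available at the *gixH* promoter, so *gixH* is not transcribed.
→ *gixH* is OFF in B.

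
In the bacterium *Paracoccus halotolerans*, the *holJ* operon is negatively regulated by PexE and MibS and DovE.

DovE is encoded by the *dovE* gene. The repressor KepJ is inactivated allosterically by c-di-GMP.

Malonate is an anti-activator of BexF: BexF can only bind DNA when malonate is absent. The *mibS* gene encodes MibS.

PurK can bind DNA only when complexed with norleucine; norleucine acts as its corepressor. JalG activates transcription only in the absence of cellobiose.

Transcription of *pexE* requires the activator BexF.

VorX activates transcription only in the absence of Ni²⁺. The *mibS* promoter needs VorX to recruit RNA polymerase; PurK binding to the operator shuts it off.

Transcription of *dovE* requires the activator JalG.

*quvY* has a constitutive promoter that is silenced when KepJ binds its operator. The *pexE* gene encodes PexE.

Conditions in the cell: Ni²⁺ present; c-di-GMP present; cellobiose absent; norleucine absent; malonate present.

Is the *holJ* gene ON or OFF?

OFF

Malonate is present, so BexF is inactive.
Required activator BexF is absent, so *pexE* is not transcribed.
So PexE is not produced.
Norleucine is absent, so PurK is inactive.
Ni²⁺ is present, so VorX is inactive.
Required activator VorX is absent, so *mibS* is not transcribed.
So MibS is not produced.
Cellobiose is absent, so JalG is active.
No repressor is bound and JalG is active, so *dovE* is transcribed.
So DovE is produced and active.
With repressor DovE bound, *holJ* is not transcribed.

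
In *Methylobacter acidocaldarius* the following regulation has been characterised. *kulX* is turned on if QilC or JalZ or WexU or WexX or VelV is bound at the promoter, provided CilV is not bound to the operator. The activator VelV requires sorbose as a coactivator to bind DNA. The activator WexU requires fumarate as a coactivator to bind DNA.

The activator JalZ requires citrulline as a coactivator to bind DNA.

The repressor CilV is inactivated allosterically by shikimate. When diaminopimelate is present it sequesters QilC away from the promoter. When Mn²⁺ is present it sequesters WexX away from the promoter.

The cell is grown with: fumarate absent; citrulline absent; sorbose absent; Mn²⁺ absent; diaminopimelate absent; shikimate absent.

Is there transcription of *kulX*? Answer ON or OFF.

OFF

Diaminopimelate is absent, so QilC is active.
Citrulline is absent, so JalZ is inactive.
Fumarate is absent, so WexU is inactive.
Mn²⁺ is absent, so WexX is active.
Shikimate is absent, so CilV is active.
Sorbose is absent, so VelV is inactive.
With repressor CilV bound, *kulX* is not transcribed.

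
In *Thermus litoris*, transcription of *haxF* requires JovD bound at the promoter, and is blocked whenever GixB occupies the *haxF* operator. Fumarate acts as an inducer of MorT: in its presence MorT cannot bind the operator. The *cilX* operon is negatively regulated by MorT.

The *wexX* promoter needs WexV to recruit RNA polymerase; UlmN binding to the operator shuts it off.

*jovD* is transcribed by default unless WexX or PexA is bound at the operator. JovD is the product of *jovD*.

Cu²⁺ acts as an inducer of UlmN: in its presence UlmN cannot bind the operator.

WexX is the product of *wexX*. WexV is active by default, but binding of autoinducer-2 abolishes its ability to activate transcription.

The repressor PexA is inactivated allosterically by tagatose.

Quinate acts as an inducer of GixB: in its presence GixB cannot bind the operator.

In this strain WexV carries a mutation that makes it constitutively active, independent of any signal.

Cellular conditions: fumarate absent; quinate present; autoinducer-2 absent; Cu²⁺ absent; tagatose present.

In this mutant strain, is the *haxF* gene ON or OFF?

ON

WexV is constitutively active in this strain.
Cu²⁺ is absent, so UlmN is active.
With repressor UlmN bound, *wexX* is not transcribed.
So WexX is not produced.
Tagatose is present, so PexA is inactive.
With no repressor bound, *jovD* is transcribed.
So JovD is produced and active.
Quinate is present, so GixB is inactive.
No repressor is bound and JovD is active, so *haxF* is transcribed.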